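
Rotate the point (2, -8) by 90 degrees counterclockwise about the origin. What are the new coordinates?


Transformation: rotation about the origin
Original point: (2, -8)
Rule for 90 deg counterclockwise: (x, y) -> (-y, x)
Apply: (2, -8) -> (8, 2)
(8, 2)


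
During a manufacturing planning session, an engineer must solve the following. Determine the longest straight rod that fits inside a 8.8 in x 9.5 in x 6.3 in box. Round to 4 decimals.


Shape: rectangular box (space diagonal)
l = 8.8 in, w = 9.5 in, h = 6.3 in
Visualize: the diagonal of the base, then a right triangle with that diagonal and the height.
Formula: d = sqrt(l^2 + w^2 + h^2)
l^2 + w^2 + h^2 = 77.44 + 90.25 + 39.69 = 207.38
d = sqrt(207.38)
d = 14.4007
14.4007 in


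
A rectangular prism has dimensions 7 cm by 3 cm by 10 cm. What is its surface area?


Shape: rectangular prism
l = 7 cm, w = 3 cm, h = 10 cm
Formula: SA = 2(lw + lh + wh)
lw = 21, lh = 70, wh = 30
lw + lh + wh = 121
SA = 2 * 121
SA = 242
242 cm^2


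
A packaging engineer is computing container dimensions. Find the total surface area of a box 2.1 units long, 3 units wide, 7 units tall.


Shape: rectangular prism
l = 2.1 units, w = 3 units, h = 7 units
Formula: SA = 2(lw + lh + wh)
lw = 6.3, lh = 14.7, wh = 21
lw + lh + wh = 42
SA = 2 * 42
SA = 84
84 units^2


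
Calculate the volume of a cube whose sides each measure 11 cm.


Shape: cube
Side s = 11 cm
Formula: V = s^3
V = 11 * 11 * 11
V = 121 * 11
V = 1331
1331 cm^3


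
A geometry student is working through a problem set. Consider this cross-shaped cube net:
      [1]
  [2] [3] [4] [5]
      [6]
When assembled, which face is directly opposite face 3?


Net: cross layout. Take square 3 as the base (bottom).
Fold the four squares in the horizontal row up around 3: 2 -> left, 4 -> right, 5 wraps to the top.
Fold 1 and 6 up from 3: 1 -> back, 6 -> front.
Opposite pairs are therefore: (1, 6), (2, 4), (3, 5).
Face 3 is opposite face 5.
face 5


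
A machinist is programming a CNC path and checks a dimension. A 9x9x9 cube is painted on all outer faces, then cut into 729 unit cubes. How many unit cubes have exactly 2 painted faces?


Large cube: 9 x 9 x 9, cut into unit cubes.
n = 9, so n - 2 = 7
Cubes with 2 painted faces lie along the edges, excluding corners.
A cube has 12 edges; each contributes (n - 2) = 7 such cubes.
Count = 12 * 7 = 84
84 unit cubes


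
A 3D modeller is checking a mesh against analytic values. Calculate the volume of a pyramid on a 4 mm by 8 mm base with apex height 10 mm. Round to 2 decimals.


Shape: rectangular pyramid
Base: 4 mm x 8 mm, Height h = 10 mm
Formula: V = (1/3) * base_area * h
base_area = 4 * 8 = 32
base_area * h = 32 * 10 = 320
V = 320 / 3
V = 106.67
106.67 mm^3


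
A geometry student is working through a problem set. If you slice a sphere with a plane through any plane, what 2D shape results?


Solid: sphere
Cutting plane: through any plane
Visualize the intersection of the plane with the solid's surface.
The boundary of the cut region is a circle.
circle


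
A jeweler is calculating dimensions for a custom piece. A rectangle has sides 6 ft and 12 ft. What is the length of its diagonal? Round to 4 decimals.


Shape: rectangle (diagonal via Pythagoras)
Sides: 6 ft and 12 ft
Formula: d = sqrt(l^2 + w^2)
l^2 = 36, w^2 = 144
l^2 + w^2 = 180
d = sqrt(180)
d = 13.4164
13.4164 ft


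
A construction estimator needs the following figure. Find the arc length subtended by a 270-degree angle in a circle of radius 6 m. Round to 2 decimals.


Shape: circular arc
Radius r = 6 m, Angle = 270 degrees
Formula: L = (angle/360) * 2 * pi * r
2 * pi * r = 12 * pi
L = (270/360) * 12 * pi
L = 9 * pi
L = 28.27
28.27 m


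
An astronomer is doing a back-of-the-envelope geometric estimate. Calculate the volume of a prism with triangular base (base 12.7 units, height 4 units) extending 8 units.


Shape: triangular prism
Triangle base = 12.7 units, triangle height = 4 units, prism length L = 8 units
Formula: V = (1/2 * b * h_tri) * L
Cross-section area = 0.5 * 12.7 * 4 = 25.4
V = 25.4 * 8
V = 203.2
203.2 units^3


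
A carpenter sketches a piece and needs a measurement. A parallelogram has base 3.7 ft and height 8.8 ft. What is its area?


Shape: parallelogram
Base b = 3.7 ft, Height h = 8.8 ft
Formula: A = b * h
A = 3.7 * 8.8
A = 32.56
32.56 ft^2


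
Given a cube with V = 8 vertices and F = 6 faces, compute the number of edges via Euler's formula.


Polyhedron: cube
Euler's formula for convex polyhedra: V - E + F = 2
Given: V = 8 vertices and F = 6 faces
Solve for E:
E = V + F - 2 = 8 + 6 - 2 = 12
12 edges


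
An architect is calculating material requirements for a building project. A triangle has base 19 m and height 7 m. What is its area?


Shape: triangle
Base b = 19 m, Height h = 7 m
Formula: A = (1/2) * b * h
A = 0.5 * 19 * 7
A = 0.5 * 133
A = 66.5
66.5 m^2


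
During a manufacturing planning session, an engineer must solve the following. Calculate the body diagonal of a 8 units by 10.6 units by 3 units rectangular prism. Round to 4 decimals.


Shape: rectangular box (space diagonal)
l = 8 units, w = 10.6 units, h = 3 units
Visualize: the diagonal of the base, then a right triangle with that diagonal and the height.
Formula: d = sqrt(l^2 + w^2 + h^2)
l^2 + w^2 + h^2 = 64 + 112.36 + 9 = 185.36
d = sqrt(185.36)
d = 13.6147
13.6147 units


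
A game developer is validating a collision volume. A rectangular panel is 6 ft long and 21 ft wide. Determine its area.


Shape: rectangle
Length l = 6 ft, Width w = 21 ft
Formula: A = l * w
A = 6 * 21
A = 126
126 ft^2


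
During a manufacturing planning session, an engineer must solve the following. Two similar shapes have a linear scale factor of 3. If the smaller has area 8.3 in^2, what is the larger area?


Linear scale factor k = 3
Original area = 8.3 in^2
Rule: under a linear scaling by k, areas scale by k^2.
k^2 = 3^2 = 9
New area = 8.3 * 9
New area = 74.7
74.7 in^2


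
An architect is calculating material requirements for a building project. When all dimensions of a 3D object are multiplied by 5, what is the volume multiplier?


Linear scale factor k = 5
Rule: under a linear scaling by k, volumes scale by k^3.
k^3 = 5 * 5 * 5
k^3 = 25 * 5
k^3 = 125
Volume scales by a factor of 125.
125 (dimensionless)


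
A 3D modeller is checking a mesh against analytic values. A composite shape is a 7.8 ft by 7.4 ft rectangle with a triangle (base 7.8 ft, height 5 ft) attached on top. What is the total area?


Composite shape: rectangle + triangle
Rectangle area = 7.8 * 7.4 = 57.72
Triangle area = 0.5 * 7.8 * 5 = 19.5
Total = 57.72 + 19.5
Total = 77.22
77.22 ft^2


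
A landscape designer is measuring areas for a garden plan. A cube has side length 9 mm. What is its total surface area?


Shape: cube
Side s = 9 mm
A cube has 6 square faces.
Formula: SA = 6 * s^2
s^2 = 81
SA = 6 * 81
SA = 486
486 mm^2


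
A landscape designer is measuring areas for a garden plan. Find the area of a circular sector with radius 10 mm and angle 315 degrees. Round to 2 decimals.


Shape: circular sector
Radius r = 10 mm, Angle = 315 degrees
Formula: A = (angle/360) * pi * r^2
r^2 = 100
Fraction of circle = 315/360
A = (315/360) * pi * 100
A = 87.5 * pi
A = 274.89
274.89 mm^2


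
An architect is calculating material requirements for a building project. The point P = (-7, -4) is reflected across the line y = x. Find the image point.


Transformation: reflection
Original point: (-7, -4)
Rule for reflection over y = x: (x, y) -> (y, x)
Apply: (-7, -4) -> (-4, -7)
(-4, -7)


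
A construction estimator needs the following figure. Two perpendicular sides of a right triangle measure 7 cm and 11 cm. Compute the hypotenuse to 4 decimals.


Shape: right triangle
Legs a = 7 cm, b = 11 cm
Formula: c = sqrt(a^2 + b^2)
a^2 = 49, b^2 = 121
a^2 + b^2 = 170
c = sqrt(170)
c = 13.0384
13.0384 cm


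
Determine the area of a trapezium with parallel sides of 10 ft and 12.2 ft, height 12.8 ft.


Shape: trapezoid
Parallel sides a = 10 ft, b = 12.2 ft; Height h = 12.8 ft
Formula: A = (a + b) * h / 2
a + b = 10 + 12.2 = 22.2
A = 22.2 * 12.8 / 2
A = 284.16 / 2
A = 142.08
142.08 ft^2


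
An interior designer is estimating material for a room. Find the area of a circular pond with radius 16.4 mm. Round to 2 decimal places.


Shape: circle
Radius r = 16.4 mm
Formula: A = pi * r^2
r^2 = 16.4^2 = 268.96
A = pi * 268.96
A = 844.96
844.96 mm^2


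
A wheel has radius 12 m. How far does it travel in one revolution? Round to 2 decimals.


Shape: circle
Radius r = 12 m
Formula: C = 2 * pi * r
C = 2 * pi * 12
C = 24 * pi
C = 75.4
75.4 m


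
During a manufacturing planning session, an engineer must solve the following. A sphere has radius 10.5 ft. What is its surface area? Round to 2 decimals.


Shape: sphere
Radius r = 10.5 ft
Formula: SA = 4 * pi * r^2
r^2 = 110.25
SA = 4 * pi * 110.25
SA = 441 * pi
SA = 1385.44
1385.44 ft^2


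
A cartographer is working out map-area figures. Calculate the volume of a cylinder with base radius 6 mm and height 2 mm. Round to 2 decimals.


Shape: cylinder
Radius r = 6 mm, Height h = 2 mm
Formula: V = pi * r^2 * h
r^2 = 36
V = pi * 36 * 2
V = 72 * pi
V = 226.19
226.19 mm^3


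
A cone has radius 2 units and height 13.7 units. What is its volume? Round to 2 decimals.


Shape: cone
Radius r = 2 units, Height h = 13.7 units
Formula: V = (1/3) * pi * r^2 * h
r^2 = 4
pi * r^2 * h = pi * 4 * 13.7 = 54.8 * pi
V = 54.8 * pi / 3
V = 57.39
57.39 units^3


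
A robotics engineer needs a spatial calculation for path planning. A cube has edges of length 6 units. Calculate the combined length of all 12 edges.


Shape: cube
Side s = 6 units
A cube has 12 edges, all equal.
Formula: total edge length = 12 * s
Total = 12 * 6
Total = 72
72 units


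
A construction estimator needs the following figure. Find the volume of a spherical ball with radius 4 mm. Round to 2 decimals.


Shape: sphere
Radius r = 4 mm
Formula: V = (4/3) * pi * r^3
r^3 = 64
(4/3) * 64 = 85.333333
V = 85.333333 * pi
V = 268.08
268.08 mm^3


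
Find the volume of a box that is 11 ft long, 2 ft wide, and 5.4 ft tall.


Shape: rectangular prism
l = 11 ft, w = 2 ft, h = 5.4 ft
Formula: V = l * w * h
V = 11 * 2 * 5.4
V = 22 * 5.4
V = 118.8
118.8 ft^3


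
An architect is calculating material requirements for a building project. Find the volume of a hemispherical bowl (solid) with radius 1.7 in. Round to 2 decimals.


Shape: hemisphere (half of a sphere)
Radius r = 1.7 in
Formula: V = (1/2) * (4/3) * pi * r^3 = (2/3) * pi * r^3
r^3 = 4.913
(2/3) * 4.913 = 3.275333
V = 3.275333 * pi
V = 10.29
10.29 in^3


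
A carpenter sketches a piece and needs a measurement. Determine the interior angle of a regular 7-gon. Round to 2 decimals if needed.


Shape: regular heptagon (7 sides)
Formula: interior angle = (n - 2) * 180 / n
(n - 2) = 5
(n - 2) * 180 = 900
angle = 900 / 7
angle = 128.57
128.57 degrees


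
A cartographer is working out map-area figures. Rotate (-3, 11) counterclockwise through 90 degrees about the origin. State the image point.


Transformation: rotation about the origin
Original point: (-3, 11)
Rule for 90 deg counterclockwise: (x, y) -> (-y, x)
Apply: (-3, 11) -> (-11, -3)
(-11, -3)


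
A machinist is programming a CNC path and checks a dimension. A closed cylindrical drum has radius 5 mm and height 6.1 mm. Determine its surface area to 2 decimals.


Shape: closed cylinder
Radius r = 5 mm, Height h = 6.1 mm
Formula: SA = 2*pi*r^2 + 2*pi*r*h = 2*pi*r*(r + h)
r + h = 11.1
2 * r * (r + h) = 2 * 5 * 11.1 = 111
SA = 111 * pi
SA = 348.72
348.72 mm^2


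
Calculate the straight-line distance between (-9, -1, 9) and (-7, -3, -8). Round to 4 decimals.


3D distance between two points
P1 = (-9, -1, 9), P2 = (-7, -3, -8)
Formula: d = sqrt((x2-x1)^2 + (y2-y1)^2 + (z2-z1)^2)
dx = -7 - -9 = 2
dy = -3 - -1 = -2
dz = -8 - 9 = -17
dx^2 + dy^2 + dz^2 = 4 + 4 + 289 = 297
d = sqrt(297)
d = 17.2337
17.2337 units


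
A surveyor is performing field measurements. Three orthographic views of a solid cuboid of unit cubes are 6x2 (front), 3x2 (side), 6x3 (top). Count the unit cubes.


Orthographic views of a solid rectangular block:
Front view 6 x 2 -> length = 6, height = 2
Side view 3 x 2 -> width = 3, height = 2 (consistent)
Top view 6 x 3 -> confirms length = 6, width = 3
The block is 6 x 3 x 2.
Total unit cubes = 6 * 3 * 2 = 36
36 unit cubes


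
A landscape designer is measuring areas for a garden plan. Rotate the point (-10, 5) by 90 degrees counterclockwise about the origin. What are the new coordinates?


Transformation: rotation about the origin
Original point: (-10, 5)
Rule for 90 deg counterclockwise: (x, y) -> (-y, x)
Apply: (-10, 5) -> (-5, -10)
(-5, -10)


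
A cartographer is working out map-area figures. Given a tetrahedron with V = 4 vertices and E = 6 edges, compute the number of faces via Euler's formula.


Polyhedron: tetrahedron
Euler's formula for convex polyhedra: V - E + F = 2
Given: V = 4 vertices and E = 6 edges
Solve for F:
F = 2 + E - V = 2 + 6 - 4 = 4
4 faces


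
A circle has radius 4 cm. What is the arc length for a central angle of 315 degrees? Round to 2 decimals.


Shape: circular arc
Radius r = 4 cm, Angle = 315 degrees
Formula: L = (angle/360) * 2 * pi * r
2 * pi * r = 8 * pi
L = (315/360) * 8 * pi
L = 7 * pi
L = 21.99
21.99 cm


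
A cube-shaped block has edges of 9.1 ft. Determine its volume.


Shape: cube
Side s = 9.1 ft
Formula: V = s^3
V = 9.1 * 9.1 * 9.1
V = 82.81 * 9.1
V = 753.571
753.571 ft^3


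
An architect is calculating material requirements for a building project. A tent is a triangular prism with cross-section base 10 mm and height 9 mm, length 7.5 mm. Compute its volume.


Shape: triangular prism
Triangle base = 10 mm, triangle height = 9 mm, prism length L = 7.5 mm
Formula: V = (1/2 * b * h_tri) * L
Cross-section area = 0.5 * 10 * 9 = 45
V = 45 * 7.5
V = 337.5
337.5 mm^3


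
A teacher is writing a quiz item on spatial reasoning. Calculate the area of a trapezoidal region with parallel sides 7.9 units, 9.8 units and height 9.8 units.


Shape: trapezoid
Parallel sides a = 7.9 units, b = 9.8 units; Height h = 9.8 units
Formula: A = (a + b) * h / 2
a + b = 7.9 + 9.8 = 17.7
A = 17.7 * 9.8 / 2
A = 173.46 / 2
A = 86.73
86.73 units^2


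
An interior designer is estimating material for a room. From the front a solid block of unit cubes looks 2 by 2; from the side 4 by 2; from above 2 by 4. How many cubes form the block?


Orthographic views of a solid rectangular block:
Front view 2 x 2 -> length = 2, height = 2
Side view 4 x 2 -> width = 4, height = 2 (consistent)
Top view 2 x 4 -> confirms length = 2, width = 4
The block is 2 x 4 x 2.
Total unit cubes = 2 * 4 * 2 = 16
16 unit cubes


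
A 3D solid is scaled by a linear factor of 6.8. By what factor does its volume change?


Linear scale factor k = 6.8
Rule: under a linear scaling by k, volumes scale by k^3.
k^3 = 6.8 * 6.8 * 6.8
k^3 = 46.24 * 6.8
k^3 = 314.432
Volume scales by a factor of 314.432.
314.432 (dimensionless)


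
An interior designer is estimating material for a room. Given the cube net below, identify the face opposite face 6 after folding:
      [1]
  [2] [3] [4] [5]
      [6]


Net: cross layout. Take square 3 as the base (bottom).
Fold the four squares in the horizontal row up around 3: 2 -> left, 4 -> right, 5 wraps to the top.
Fold 1 and 6 up from 3: 1 -> back, 6 -> front.
Opposite pairs are therefore: (1, 6), (2, 4), (3, 5).
Face 6 is opposite face 1.
face 1


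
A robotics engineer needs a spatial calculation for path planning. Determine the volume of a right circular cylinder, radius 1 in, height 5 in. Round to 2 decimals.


Shape: cylinder
Radius r = 1 in, Height h = 5 in
Formula: V = pi * r^2 * h
r^2 = 1
V = pi * 1 * 5
V = 5 * pi
V = 15.71
15.71 in^3


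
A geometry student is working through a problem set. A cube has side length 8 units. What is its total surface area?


Shape: cube
Side s = 8 units
A cube has 6 square faces.
Formula: SA = 6 * s^2
s^2 = 64
SA = 6 * 64
SA = 384
384 units^2


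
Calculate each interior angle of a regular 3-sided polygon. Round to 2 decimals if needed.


Shape: regular triangle (3 sides)
Formula: interior angle = (n - 2) * 180 / n
(n - 2) = 1
(n - 2) * 180 = 180
angle = 180 / 3
angle = 60
60 degrees


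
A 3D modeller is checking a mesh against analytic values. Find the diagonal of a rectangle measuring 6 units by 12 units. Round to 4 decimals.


Shape: rectangle (diagonal via Pythagoras)
Sides: 6 units and 12 units
Formula: d = sqrt(l^2 + w^2)
l^2 = 36, w^2 = 144
l^2 + w^2 = 180
d = sqrt(180)
d = 13.4164
13.4164 units


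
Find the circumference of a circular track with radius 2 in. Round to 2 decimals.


Shape: circle
Radius r = 2 in
Formula: C = 2 * pi * r
C = 2 * pi * 2
C = 4 * pi
C = 12.57
12.57 in


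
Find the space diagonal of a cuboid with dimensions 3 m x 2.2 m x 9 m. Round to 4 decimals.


Shape: rectangular box (space diagonal)
l = 3 m, w = 2.2 m, h = 9 m
Visualize: the diagonal of the base, then a right triangle with that diagonal and the height.
Formula: d = sqrt(l^2 + w^2 + h^2)
l^2 + w^2 + h^2 = 9 + 4.84 + 81 = 94.84
d = sqrt(94.84)
d = 9.7386
9.7386 m


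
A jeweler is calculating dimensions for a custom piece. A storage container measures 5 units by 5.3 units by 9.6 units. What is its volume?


Shape: rectangular prism
l = 5 units, w = 5.3 units, h = 9.6 units
Formula: V = l * w * h
V = 5 * 5.3 * 9.6
V = 26.5 * 9.6
V = 254.4
254.4 units^3


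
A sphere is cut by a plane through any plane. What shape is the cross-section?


Solid: sphere
Cutting plane: through any plane
Visualize the intersection of the plane with the solid's surface.
The boundary of the cut region is a circle.
circle


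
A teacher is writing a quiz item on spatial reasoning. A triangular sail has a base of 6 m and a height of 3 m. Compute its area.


Shape: triangle
Base b = 6 m, Height h = 3 m
Formula: A = (1/2) * b * h
A = 0.5 * 6 * 3
A = 0.5 * 18
A = 9
9 m^2


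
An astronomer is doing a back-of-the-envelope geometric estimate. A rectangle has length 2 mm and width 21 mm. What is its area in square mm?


Shape: rectangle
Length l = 2 mm, Width w = 21 mm
Formula: A = l * w
A = 2 * 21
A = 42
42 mm^2


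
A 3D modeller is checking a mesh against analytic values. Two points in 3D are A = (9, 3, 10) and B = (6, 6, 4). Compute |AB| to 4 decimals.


3D distance between two points
P1 = (9, 3, 10), P2 = (6, 6, 4)
Formula: d = sqrt((x2-x1)^2 + (y2-y1)^2 + (z2-z1)^2)
dx = 6 - 9 = -3
dy = 6 - 3 = 3
dz = 4 - 10 = -6
dx^2 + dy^2 + dz^2 = 9 + 9 + 36 = 54
d = sqrt(54)
d = 7.3485
7.3485 units


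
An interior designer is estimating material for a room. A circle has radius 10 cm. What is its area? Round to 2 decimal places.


Shape: circle
Radius r = 10 cm
Formula: A = pi * r^2
r^2 = 10^2 = 100
A = pi * 100
A = 314.16
314.16 cm^2


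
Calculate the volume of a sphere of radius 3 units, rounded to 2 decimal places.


Shape: sphere
Radius r = 3 units
Formula: V = (4/3) * pi * r^3
r^3 = 27
(4/3) * 27 = 36
V = 36 * pi
V = 113.1
113.1 units^3


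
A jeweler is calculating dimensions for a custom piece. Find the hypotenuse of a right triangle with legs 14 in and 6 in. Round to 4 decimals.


Shape: right triangle
Legs a = 14 in, b = 6 in
Formula: c = sqrt(a^2 + b^2)
a^2 = 196, b^2 = 36
a^2 + b^2 = 232
c = sqrt(232)
c = 15.2315
15.2315 in


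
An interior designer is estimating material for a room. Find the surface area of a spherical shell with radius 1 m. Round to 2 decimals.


Shape: sphere
Radius r = 1 m
Formula: SA = 4 * pi * r^2
r^2 = 1
SA = 4 * pi * 1
SA = 4 * pi
SA = 12.57
12.57 m^2


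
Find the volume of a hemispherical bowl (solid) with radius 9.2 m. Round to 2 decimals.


Shape: hemisphere (half of a sphere)
Radius r = 9.2 m
Formula: V = (1/2) * (4/3) * pi * r^3 = (2/3) * pi * r^3
r^3 = 778.688
(2/3) * 778.688 = 519.125333
V = 519.125333 * pi
V = 1630.88
1630.88 m^3


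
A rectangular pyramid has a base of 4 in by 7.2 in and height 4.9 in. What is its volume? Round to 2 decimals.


Shape: rectangular pyramid
Base: 4 in x 7.2 in, Height h = 4.9 in
Formula: V = (1/3) * base_area * h
base_area = 4 * 7.2 = 28.8
base_area * h = 28.8 * 4.9 = 141.12
V = 141.12 / 3
V = 47.04
47.04 in^3


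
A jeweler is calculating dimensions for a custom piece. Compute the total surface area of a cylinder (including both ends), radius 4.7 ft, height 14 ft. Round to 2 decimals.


Shape: closed cylinder
Radius r = 4.7 ft, Height h = 14 ft
Formula: SA = 2*pi*r^2 + 2*pi*r*h = 2*pi*r*(r + h)
r + h = 18.7
2 * r * (r + h) = 2 * 4.7 * 18.7 = 175.78
SA = 175.78 * pi
SA = 552.23
552.23 ft^2


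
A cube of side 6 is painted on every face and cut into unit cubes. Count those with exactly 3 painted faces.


Large cube: 6 x 6 x 6, cut into unit cubes.
Cubes with 3 painted faces are at the corners. A cube always has 8 corners.
Count = 8
8 unit cubes


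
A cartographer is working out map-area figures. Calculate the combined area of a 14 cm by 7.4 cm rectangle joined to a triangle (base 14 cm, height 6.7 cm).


Composite shape: rectangle + triangle
Rectangle area = 14 * 7.4 = 103.6
Triangle area = 0.5 * 14 * 6.7 = 46.9
Total = 103.6 + 46.9
Total = 150.5
150.5 cm^2


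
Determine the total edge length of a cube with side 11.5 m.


Shape: cube
Side s = 11.5 m
A cube has 12 edges, all equal.
Formula: total edge length = 12 * s
Total = 12 * 11.5
Total = 138
138 m


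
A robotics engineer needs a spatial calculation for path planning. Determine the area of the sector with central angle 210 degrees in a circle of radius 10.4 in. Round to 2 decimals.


Shape: circular sector
Radius r = 10.4 in, Angle = 210 degrees
Formula: A = (angle/360) * pi * r^2
r^2 = 108.16
Fraction of circle = 210/360
A = (210/360) * pi * 108.16
A = 63.093333 * pi
A = 198.21
198.21 in^2


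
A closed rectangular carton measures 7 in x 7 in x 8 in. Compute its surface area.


Shape: rectangular prism
l = 7 in, w = 7 in, h = 8 in
Formula: SA = 2(lw + lh + wh)
lw = 49, lh = 56, wh = 56
lw + lh + wh = 161
SA = 2 * 161
SA = 322
322 in^2


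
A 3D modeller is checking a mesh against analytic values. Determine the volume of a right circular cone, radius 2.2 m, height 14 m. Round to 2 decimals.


Shape: cone
Radius r = 2.2 m, Height h = 14 m
Formula: V = (1/3) * pi * r^2 * h
r^2 = 4.84
pi * r^2 * h = pi * 4.84 * 14 = 67.76 * pi
V = 67.76 * pi / 3
V = 70.96
70.96 m^3


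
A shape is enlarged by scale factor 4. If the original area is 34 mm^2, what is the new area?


Linear scale factor k = 4
Original area = 34 mm^2
Rule: under a linear scaling by k, areas scale by k^2.
k^2 = 4^2 = 16
New area = 34 * 16
New area = 544
544 mm^2


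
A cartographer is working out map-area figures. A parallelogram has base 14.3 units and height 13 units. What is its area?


Shape: parallelogram
Base b = 14.3 units, Height h = 13 units
Formula: A = b * h
A = 14.3 * 13
A = 185.9
185.9 units^2


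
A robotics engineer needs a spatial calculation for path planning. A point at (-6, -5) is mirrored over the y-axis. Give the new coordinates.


Transformation: reflection
Original point: (-6, -5)
Rule for reflection over the y-axis: (x, y) -> (-x, y)
Apply: (-6, -5) -> (6, -5)
(6, -5)


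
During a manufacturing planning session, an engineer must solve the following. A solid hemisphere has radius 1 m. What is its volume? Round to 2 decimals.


Shape: hemisphere (half of a sphere)
Radius r = 1 m
Formula: V = (1/2) * (4/3) * pi * r^3 = (2/3) * pi * r^3
r^3 = 1
(2/3) * 1 = 0.666667
V = 0.666667 * pi
V = 2.09
2.09 m^3


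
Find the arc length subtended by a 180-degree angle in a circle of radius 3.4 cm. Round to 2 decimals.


Shape: circular arc
Radius r = 3.4 cm, Angle = 180 degrees
Formula: L = (angle/360) * 2 * pi * r
2 * pi * r = 6.8 * pi
L = (180/360) * 6.8 * pi
L = 3.4 * pi
L = 10.68
10.68 cm


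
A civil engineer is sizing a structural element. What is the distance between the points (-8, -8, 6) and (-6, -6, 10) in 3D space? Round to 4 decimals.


3D distance between two points
P1 = (-8, -8, 6), P2 = (-6, -6, 10)
Formula: d = sqrt((x2-x1)^2 + (y2-y1)^2 + (z2-z1)^2)
dx = -6 - -8 = 2
dy = -6 - -8 = 2
dz = 10 - 6 = 4
dx^2 + dy^2 + dz^2 = 4 + 4 + 16 = 24
d = sqrt(24)
d = 4.899
4.899 units


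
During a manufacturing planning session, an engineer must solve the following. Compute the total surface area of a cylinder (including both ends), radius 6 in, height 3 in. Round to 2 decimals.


Shape: closed cylinder
Radius r = 6 in, Height h = 3 in
Formula: SA = 2*pi*r^2 + 2*pi*r*h = 2*pi*r*(r + h)
r + h = 9
2 * r * (r + h) = 2 * 6 * 9 = 108
SA = 108 * pi
SA = 339.29
339.29 in^2


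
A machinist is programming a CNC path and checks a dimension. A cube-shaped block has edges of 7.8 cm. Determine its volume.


Shape: cube
Side s = 7.8 cm
Formula: V = s^3
V = 7.8 * 7.8 * 7.8
V = 60.84 * 7.8
V = 474.552
474.552 cm^3


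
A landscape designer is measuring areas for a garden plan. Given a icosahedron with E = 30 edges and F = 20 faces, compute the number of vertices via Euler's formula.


Polyhedron: icosahedron
Euler's formula for convex polyhedra: V - E + F = 2
Given: E = 30 edges and F = 20 faces
Solve for V:
V = 2 + E - F = 2 + 30 - 20 = 12
12 vertices


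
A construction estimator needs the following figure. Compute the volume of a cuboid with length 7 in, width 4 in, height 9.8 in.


Shape: rectangular prism
l = 7 in, w = 4 in, h = 9.8 in
Formula: V = l * w * h
V = 7 * 4 * 9.8
V = 28 * 9.8
V = 274.4
274.4 in^3


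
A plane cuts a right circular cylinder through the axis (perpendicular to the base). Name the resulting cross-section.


Solid: right circular cylinder
Cutting plane: through the axis (perpendicular to the base)
Visualize the intersection of the plane with the solid's surface.
The boundary of the cut region is a rectangle.
rectangle


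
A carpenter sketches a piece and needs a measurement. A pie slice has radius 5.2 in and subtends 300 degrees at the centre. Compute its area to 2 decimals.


Shape: circular sector
Radius r = 5.2 in, Angle = 300 degrees
Formula: A = (angle/360) * pi * r^2
r^2 = 27.04
Fraction of circle = 300/360
A = (300/360) * pi * 27.04
A = 22.533333 * pi
A = 70.79
70.79 in^2


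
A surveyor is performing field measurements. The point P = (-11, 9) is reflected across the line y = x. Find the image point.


Transformation: reflection
Original point: (-11, 9)
Rule for reflection over y = x: (x, y) -> (y, x)
Apply: (-11, 9) -> (9, -11)
(9, -11)


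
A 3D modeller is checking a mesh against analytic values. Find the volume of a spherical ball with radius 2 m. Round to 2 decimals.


Shape: sphere
Radius r = 2 m
Formula: V = (4/3) * pi * r^3
r^3 = 8
(4/3) * 8 = 10.666667
V = 10.666667 * pi
V = 33.51
33.51 m^3


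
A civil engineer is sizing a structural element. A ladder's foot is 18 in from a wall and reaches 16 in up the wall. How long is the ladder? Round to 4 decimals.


Shape: right triangle
Legs a = 18 in, b = 16 in
Formula: c = sqrt(a^2 + b^2)
a^2 = 324, b^2 = 256
a^2 + b^2 = 580
c = sqrt(580)
c = 24.0832
24.0832 in


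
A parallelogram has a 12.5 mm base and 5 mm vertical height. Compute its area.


Shape: parallelogram
Base b = 12.5 mm, Height h = 5 mm
Formula: A = b * h
A = 12.5 * 5
A = 62.5
62.5 mm^2


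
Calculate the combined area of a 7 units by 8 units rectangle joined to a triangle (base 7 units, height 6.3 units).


Composite shape: rectangle + triangle
Rectangle area = 7 * 8 = 56
Triangle area = 0.5 * 7 * 6.3 = 22.05
Total = 56 + 22.05
Total = 78.05
78.05 units^2


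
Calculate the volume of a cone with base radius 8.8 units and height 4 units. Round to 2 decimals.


Shape: cone
Radius r = 8.8 units, Height h = 4 units
Formula: V = (1/3) * pi * r^2 * h
r^2 = 77.44
pi * r^2 * h = pi * 77.44 * 4 = 309.76 * pi
V = 309.76 * pi / 3
V = 324.38
324.38 units^3


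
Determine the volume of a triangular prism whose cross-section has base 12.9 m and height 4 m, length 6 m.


Shape: triangular prism
Triangle base = 12.9 m, triangle height = 4 m, prism length L = 6 m
Formula: V = (1/2 * b * h_tri) * L
Cross-section area = 0.5 * 12.9 * 4 = 25.8
V = 25.8 * 6
V = 154.8
154.8 m^3


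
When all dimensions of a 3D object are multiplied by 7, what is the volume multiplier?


Linear scale factor k = 7
Rule: under a linear scaling by k, volumes scale by k^3.
k^3 = 7 * 7 * 7
k^3 = 49 * 7
k^3 = 343
Volume scales by a factor of 343.
343 (dimensionless)


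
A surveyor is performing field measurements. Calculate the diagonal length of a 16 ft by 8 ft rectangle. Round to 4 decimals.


Shape: rectangle (diagonal via Pythagoras)
Sides: 16 ft and 8 ft
Formula: d = sqrt(l^2 + w^2)
l^2 = 256, w^2 = 64
l^2 + w^2 = 320
d = sqrt(320)
d = 17.8885
17.8885 ft


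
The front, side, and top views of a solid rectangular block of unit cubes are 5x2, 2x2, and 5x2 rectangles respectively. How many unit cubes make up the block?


Orthographic views of a solid rectangular block:
Front view 5 x 2 -> length = 5, height = 2
Side view 2 x 2 -> width = 2, height = 2 (consistent)
Top view 5 x 2 -> confirms length = 5, width = 2
The block is 5 x 2 x 2.
Total unit cubes = 5 * 2 * 2 = 20
20 unit cubes


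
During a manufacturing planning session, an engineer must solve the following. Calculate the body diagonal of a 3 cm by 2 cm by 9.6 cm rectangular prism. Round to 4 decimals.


Shape: rectangular box (space diagonal)
l = 3 cm, w = 2 cm, h = 9.6 cm
Visualize: the diagonal of the base, then a right triangle with that diagonal and the height.
Formula: d = sqrt(l^2 + w^2 + h^2)
l^2 + w^2 + h^2 = 9 + 4 + 92.16 = 105.16
d = sqrt(105.16)
d = 10.2548
10.2548 cm


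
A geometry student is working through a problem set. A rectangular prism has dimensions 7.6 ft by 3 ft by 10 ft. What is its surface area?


Shape: rectangular prism
l = 7.6 ft, w = 3 ft, h = 10 ft
Formula: SA = 2(lw + lh + wh)
lw = 22.8, lh = 76, wh = 30
lw + lh + wh = 128.8
SA = 2 * 128.8
SA = 257.6
257.6 ft^2


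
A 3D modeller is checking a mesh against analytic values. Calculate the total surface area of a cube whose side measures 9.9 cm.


Shape: cube
Side s = 9.9 cm
A cube has 6 square faces.
Formula: SA = 6 * s^2
s^2 = 98.01
SA = 6 * 98.01
SA = 588.06
588.06 cm^2


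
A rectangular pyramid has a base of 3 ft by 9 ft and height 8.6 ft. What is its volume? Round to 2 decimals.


Shape: rectangular pyramid
Base: 3 ft x 9 ft, Height h = 8.6 ft
Formula: V = (1/3) * base_area * h
base_area = 3 * 9 = 27
base_area * h = 27 * 8.6 = 232.2
V = 232.2 / 3
V = 77.4
77.4 ft^3


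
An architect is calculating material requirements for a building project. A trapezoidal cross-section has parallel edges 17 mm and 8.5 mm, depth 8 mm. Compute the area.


Shape: trapezoid
Parallel sides a = 17 mm, b = 8.5 mm; Height h = 8 mm
Formula: A = (a + b) * h / 2
a + b = 17 + 8.5 = 25.5
A = 25.5 * 8 / 2
A = 204 / 2
A = 102
102 mm^2


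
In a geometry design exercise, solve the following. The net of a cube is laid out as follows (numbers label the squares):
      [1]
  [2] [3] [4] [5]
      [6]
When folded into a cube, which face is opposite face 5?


Net: cross layout. Take square 3 as the base (bottom).
Fold the four squares in the horizontal row up around 3: 2 -> left, 4 -> right, 5 wraps to the top.
Fold 1 and 6 up from 3: 1 -> back, 6 -> front.
Opposite pairs are therefore: (1, 6), (2, 4), (3, 5).
Face 5 is opposite face 3.
face 3


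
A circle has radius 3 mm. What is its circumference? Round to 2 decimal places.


Shape: circle
Radius r = 3 mm
Formula: C = 2 * pi * r
C = 2 * pi * 3
C = 6 * pi
C = 18.85
18.85 mm


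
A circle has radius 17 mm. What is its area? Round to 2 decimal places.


Shape: circle
Radius r = 17 mm
Formula: A = pi * r^2
r^2 = 17^2 = 289
A = pi * 289
A = 907.92
907.92 mm^2


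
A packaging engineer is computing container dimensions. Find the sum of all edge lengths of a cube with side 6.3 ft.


Shape: cube
Side s = 6.3 ft
A cube has 12 edges, all equal.
Formula: total edge length = 12 * s
Total = 12 * 6.3
Total = 75.6
75.6 ft


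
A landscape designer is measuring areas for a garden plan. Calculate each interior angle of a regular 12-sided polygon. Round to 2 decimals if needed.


Shape: regular dodecagon (12 sides)
Formula: interior angle = (n - 2) * 180 / n
(n - 2) = 10
(n - 2) * 180 = 1800
angle = 1800 / 12
angle = 150
150 degrees


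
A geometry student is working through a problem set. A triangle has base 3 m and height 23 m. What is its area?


Shape: triangle
Base b = 3 m, Height h = 23 m
Formula: A = (1/2) * b * h
A = 0.5 * 3 * 23
A = 0.5 * 69
A = 34.5
34.5 m^2


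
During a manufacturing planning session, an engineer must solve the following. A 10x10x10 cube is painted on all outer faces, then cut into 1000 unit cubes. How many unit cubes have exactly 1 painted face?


Large cube: 10 x 10 x 10, cut into unit cubes.
n = 10, so n - 2 = 8
Cubes with 1 painted face lie in the interior of each face.
A cube has 6 faces; each contributes (n - 2)^2 = 64 such cubes.
Count = 6 * 64 = 384
384 unit cubes


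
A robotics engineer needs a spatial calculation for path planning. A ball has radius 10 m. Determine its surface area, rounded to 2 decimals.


Shape: sphere
Radius r = 10 m
Formula: SA = 4 * pi * r^2
r^2 = 100
SA = 4 * pi * 100
SA = 400 * pi
SA = 1256.64
1256.64 m^2


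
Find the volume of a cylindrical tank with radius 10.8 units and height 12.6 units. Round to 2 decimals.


Shape: cylinder
Radius r = 10.8 units, Height h = 12.6 units
Formula: V = pi * r^2 * h
r^2 = 116.64
V = pi * 116.64 * 12.6
V = 1469.664 * pi
V = 4617.09
4617.09 units^3


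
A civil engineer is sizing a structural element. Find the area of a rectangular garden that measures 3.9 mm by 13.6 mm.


Shape: rectangle
Length l = 3.9 mm, Width w = 13.6 mm
Formula: A = l * w
A = 3.9 * 13.6
A = 53.04
53.04 mm^2


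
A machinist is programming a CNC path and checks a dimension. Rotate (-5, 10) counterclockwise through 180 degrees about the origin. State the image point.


Transformation: rotation about the origin
Original point: (-5, 10)
Rule for 180 deg: (x, y) -> (-x, -y)
Apply: (-5, 10) -> (5, -10)
(5, -10)


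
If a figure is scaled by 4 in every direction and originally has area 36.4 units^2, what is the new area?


Linear scale factor k = 4
Original area = 36.4 units^2
Rule: under a linear scaling by k, areas scale by k^2.
k^2 = 4^2 = 16
New area = 36.4 * 16
New area = 582.4
582.4 units^2


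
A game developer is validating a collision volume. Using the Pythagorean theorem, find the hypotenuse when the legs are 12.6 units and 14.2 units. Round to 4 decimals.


Shape: right triangle
Legs a = 12.6 units, b = 14.2 units
Formula: c = sqrt(a^2 + b^2)
a^2 = 158.76, b^2 = 201.64
a^2 + b^2 = 360.4
c = sqrt(360.4)
c = 18.9842
18.9842 units


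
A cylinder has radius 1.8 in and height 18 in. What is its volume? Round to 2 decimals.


Shape: cylinder
Radius r = 1.8 in, Height h = 18 in
Formula: V = pi * r^2 * h
r^2 = 3.24
V = pi * 3.24 * 18
V = 58.32 * pi
V = 183.22
183.22 in^3


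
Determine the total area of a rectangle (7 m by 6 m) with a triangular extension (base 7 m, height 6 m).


Composite shape: rectangle + triangle
Rectangle area = 7 * 6 = 42
Triangle area = 0.5 * 7 * 6 = 21
Total = 42 + 21
Total = 63
63 m^2


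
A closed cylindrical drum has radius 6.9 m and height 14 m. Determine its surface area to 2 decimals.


Shape: closed cylinder
Radius r = 6.9 m, Height h = 14 m
Formula: SA = 2*pi*r^2 + 2*pi*r*h = 2*pi*r*(r + h)
r + h = 20.9
2 * r * (r + h) = 2 * 6.9 * 20.9 = 288.42
SA = 288.42 * pi
SA = 906.1
906.1 m^2


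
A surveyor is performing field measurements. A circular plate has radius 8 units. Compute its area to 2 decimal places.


Shape: circle
Radius r = 8 units
Formula: A = pi * r^2
r^2 = 8^2 = 64
A = pi * 64
A = 201.06
201.06 units^2


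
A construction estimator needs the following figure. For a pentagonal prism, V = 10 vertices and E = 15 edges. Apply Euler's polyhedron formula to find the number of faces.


Polyhedron: pentagonal prism
Euler's formula for convex polyhedra: V - E + F = 2
Given: V = 10 vertices and E = 15 edges
Solve for F:
F = 2 + E - V = 2 + 15 - 10 = 7
7 faces


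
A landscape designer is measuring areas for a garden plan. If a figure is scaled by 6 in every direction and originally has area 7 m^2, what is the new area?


Linear scale factor k = 6
Original area = 7 m^2
Rule: under a linear scaling by k, areas scale by k^2.
k^2 = 6^2 = 36
New area = 7 * 36
New area = 252
252 m^2


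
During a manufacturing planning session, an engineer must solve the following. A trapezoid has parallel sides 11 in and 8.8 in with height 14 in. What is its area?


Shape: trapezoid
Parallel sides a = 11 in, b = 8.8 in; Height h = 14 in
Formula: A = (a + b) * h / 2
a + b = 11 + 8.8 = 19.8
A = 19.8 * 14 / 2
A = 277.2 / 2
A = 138.6
138.6 in^2


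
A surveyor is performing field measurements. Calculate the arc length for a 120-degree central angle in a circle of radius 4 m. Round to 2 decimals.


Shape: circular arc
Radius r = 4 m, Angle = 120 degrees
Formula: L = (angle/360) * 2 * pi * r
2 * pi * r = 8 * pi
L = (120/360) * 8 * pi
L = 2.666667 * pi
L = 8.38
8.38 m


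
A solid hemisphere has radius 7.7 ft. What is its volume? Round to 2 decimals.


Shape: hemisphere (half of a sphere)
Radius r = 7.7 ft
Formula: V = (1/2) * (4/3) * pi * r^3 = (2/3) * pi * r^3
r^3 = 456.533
(2/3) * 456.533 = 304.355333
V = 304.355333 * pi
V = 956.16
956.16 ft^3


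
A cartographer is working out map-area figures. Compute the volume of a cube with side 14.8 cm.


Shape: cube
Side s = 14.8 cm
Formula: V = s^3
V = 14.8 * 14.8 * 14.8
V = 219.04 * 14.8
V = 3241.792
3241.792 cm^3


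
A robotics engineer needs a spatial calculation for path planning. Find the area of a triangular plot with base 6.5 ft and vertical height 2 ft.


Shape: triangle
Base b = 6.5 ft, Height h = 2 ft
Formula: A = (1/2) * b * h
A = 0.5 * 6.5 * 2
A = 0.5 * 13
A = 6.5
6.5 ft^2


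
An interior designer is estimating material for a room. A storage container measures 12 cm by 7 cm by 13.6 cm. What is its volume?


Shape: rectangular prism
l = 12 cm, w = 7 cm, h = 13.6 cm
Formula: V = l * w * h
V = 12 * 7 * 13.6
V = 84 * 13.6
V = 1142.4
1142.4 cm^3


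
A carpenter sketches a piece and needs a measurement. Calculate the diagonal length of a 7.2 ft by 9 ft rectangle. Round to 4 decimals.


Shape: rectangle (diagonal via Pythagoras)
Sides: 7.2 ft and 9 ft
Formula: d = sqrt(l^2 + w^2)
l^2 = 51.84, w^2 = 81
l^2 + w^2 = 132.84
d = sqrt(132.84)
d = 11.5256
11.5256 ft


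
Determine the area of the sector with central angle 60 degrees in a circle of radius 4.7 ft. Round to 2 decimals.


Shape: circular sector
Radius r = 4.7 ft, Angle = 60 degrees
Formula: A = (angle/360) * pi * r^2
r^2 = 22.09
Fraction of circle = 60/360
A = (60/360) * pi * 22.09
A = 3.681667 * pi
A = 11.57
11.57 ft^2


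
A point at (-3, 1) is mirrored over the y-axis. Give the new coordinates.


Transformation: reflection
Original point: (-3, 1)
Rule for reflection over the y-axis: (x, y) -> (-x, y)
Apply: (-3, 1) -> (3, 1)
(3, 1)


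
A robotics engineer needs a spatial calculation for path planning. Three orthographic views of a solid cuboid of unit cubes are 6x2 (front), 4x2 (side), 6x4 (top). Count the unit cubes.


Orthographic views of a solid rectangular block:
Front view 6 x 2 -> length = 6, height = 2
Side view 4 x 2 -> width = 4, height = 2 (consistent)
Top view 6 x 4 -> confirms length = 6, width = 4
The block is 6 x 4 x 2.
Total unit cubes = 6 * 4 * 2 = 48
48 unit cubes
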